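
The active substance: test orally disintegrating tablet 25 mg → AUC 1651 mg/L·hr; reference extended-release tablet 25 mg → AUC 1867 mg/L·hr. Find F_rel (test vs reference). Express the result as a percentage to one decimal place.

F_rel = 88.4%

F_rel = (AUC_test/D_test) / (AUC_ref/D_ref)
      = (1651/25) / (1867/25)
      = 66.04 / 74.68 = 0.8843 = 88.43%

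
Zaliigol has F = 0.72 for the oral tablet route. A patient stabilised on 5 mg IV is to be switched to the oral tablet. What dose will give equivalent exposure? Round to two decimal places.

D_oral = 6.94 mg

For equal systemic exposure: F × D_ev = D_iv
D_ev = D_iv / F = 5 / 0.72 = 6.94444 mg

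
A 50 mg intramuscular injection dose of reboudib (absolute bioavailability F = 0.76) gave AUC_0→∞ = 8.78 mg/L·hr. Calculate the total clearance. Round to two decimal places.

CL = F × Dose / AUC_0→∞
   = 0.76 × 50 / 8.78 = 4.32802 L/hr

CL = 4.33 L/hr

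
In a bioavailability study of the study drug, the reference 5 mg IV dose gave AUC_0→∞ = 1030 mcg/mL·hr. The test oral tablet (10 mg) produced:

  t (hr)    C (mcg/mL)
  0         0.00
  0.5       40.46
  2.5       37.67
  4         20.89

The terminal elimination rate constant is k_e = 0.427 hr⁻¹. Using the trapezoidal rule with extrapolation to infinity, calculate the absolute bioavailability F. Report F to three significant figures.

Trapezoidal AUC_0→4 (oral tablet):
  [0→0.5]: (0.00+40.46)/2 × 0.5 = 10.115
  [0.5→2.5]: (40.46+37.67)/2 × 2 = 78.13
  [2.5→4]: (37.67+20.89)/2 × 1.5 = 43.92
  Sum = 132.165 mcg/mL·hr
Tail: C_last/k_e = 20.89/0.427 = 48.923
AUC_0→∞ (oral tablet) = 132.165 + 48.923 = 181.088 mcg/mL·hr
F = (AUC_ev/D_ev)/(AUC_iv/D_iv) = (181.088/10)/(1030/5) = 18.1088/206 = 0.0879

F = 0.0879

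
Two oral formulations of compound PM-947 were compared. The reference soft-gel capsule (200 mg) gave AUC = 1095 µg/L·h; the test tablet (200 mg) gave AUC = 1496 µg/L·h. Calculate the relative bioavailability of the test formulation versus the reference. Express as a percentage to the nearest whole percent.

F_rel = (AUC_test/D_test) / (AUC_ref/D_ref)
      = (1496/200) / (1095/200)
      = 7.48 / 5.475 = 1.3662 = 136.62%

F_rel = 137%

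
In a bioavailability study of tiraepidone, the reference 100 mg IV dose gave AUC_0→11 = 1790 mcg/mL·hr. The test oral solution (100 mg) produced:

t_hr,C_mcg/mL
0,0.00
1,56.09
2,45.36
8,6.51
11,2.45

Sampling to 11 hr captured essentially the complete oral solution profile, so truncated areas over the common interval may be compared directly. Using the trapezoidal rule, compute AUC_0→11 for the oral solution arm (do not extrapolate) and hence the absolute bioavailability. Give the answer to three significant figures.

F = 0.138

Trapezoidal AUC_0→11 (oral solution):
  [0→1]: (0.00+56.09)/2 × 1 = 28.045
  [1→2]: (56.09+45.36)/2 × 1 = 50.725
  [2→8]: (45.36+6.51)/2 × 6 = 155.61
  [8→11]: (6.51+2.45)/2 × 3 = 13.44
  Sum = 247.82 mcg/mL·hr
F = (AUC_ev/D_ev)/(AUC_iv/D_iv) = (247.82/100)/(1790/100) = 2.4782/17.9 = 0.1384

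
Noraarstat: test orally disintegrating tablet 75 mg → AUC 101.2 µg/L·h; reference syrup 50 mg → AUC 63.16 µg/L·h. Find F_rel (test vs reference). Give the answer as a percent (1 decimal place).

F_rel = 106.8%

F_rel = (AUC_test/D_test) / (AUC_ref/D_ref)
      = (101.2/75) / (63.16/50)
      = 1.34933 / 1.2632 = 1.0682 = 106.82%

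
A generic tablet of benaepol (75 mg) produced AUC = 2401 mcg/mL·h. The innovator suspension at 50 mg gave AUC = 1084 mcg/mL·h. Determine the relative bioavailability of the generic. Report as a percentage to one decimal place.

F_rel = 147.7%

F_rel = (AUC_test/D_test) / (AUC_ref/D_ref)
      = (2401/75) / (1084/50)
      = 32.0133 / 21.68 = 1.4766 = 147.66%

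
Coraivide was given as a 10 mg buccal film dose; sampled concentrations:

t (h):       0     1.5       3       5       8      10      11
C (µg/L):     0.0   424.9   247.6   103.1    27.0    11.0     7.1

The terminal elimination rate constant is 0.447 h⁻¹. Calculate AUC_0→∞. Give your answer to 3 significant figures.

Trapezoidal AUC_0→11:
  [0→1.5]: (0.0+424.9)/2 × 1.5 = 318.675
  [1.5→3]: (424.9+247.6)/2 × 1.5 = 504.375
  [3→5]: (247.6+103.1)/2 × 2 = 350.7
  [5→8]: (103.1+27.0)/2 × 3 = 195.15
  [8→10]: (27.0+11.0)/2 × 2 = 38.0
  [10→11]: (11.0+7.1)/2 × 1 = 9.05
  Sum = 1415.95 µg/L·h
Extrapolated tail: C_last / k_e = 7.1 / 0.447 = 15.884
AUC_0→∞ = 1415.95 + 15.884 = 1431.834 µg/L·h

AUC = 1430 µg/L·h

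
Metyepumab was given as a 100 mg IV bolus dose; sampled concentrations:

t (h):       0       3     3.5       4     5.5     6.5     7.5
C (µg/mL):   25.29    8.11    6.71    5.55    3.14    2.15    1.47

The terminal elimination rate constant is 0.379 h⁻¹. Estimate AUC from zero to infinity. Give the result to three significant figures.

Trapezoidal AUC_0→7.5:
  [0→3]: (25.29+8.11)/2 × 3 = 50.1
  [3→3.5]: (8.11+6.71)/2 × 0.5 = 3.705
  [3.5→4]: (6.71+5.55)/2 × 0.5 = 3.065
  [4→5.5]: (5.55+3.14)/2 × 1.5 = 6.5175
  [5.5→6.5]: (3.14+2.15)/2 × 1 = 2.645
  [6.5→7.5]: (2.15+1.47)/2 × 1 = 1.81
  Sum = 67.8425 µg/mL·h
Extrapolated tail: C_last / k_e = 1.47 / 0.379 = 3.879
AUC_0→∞ = 67.8425 + 3.879 = 71.7215 µg/mL·h

AUC = 71.7 µg/mL·h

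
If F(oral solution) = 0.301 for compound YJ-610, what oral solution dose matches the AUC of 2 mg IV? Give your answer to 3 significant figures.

For equal systemic exposure: F × D_ev = D_iv
D_ev = D_iv / F = 2 / 0.301 = 6.64452 mg

D_oral = 6.64 mg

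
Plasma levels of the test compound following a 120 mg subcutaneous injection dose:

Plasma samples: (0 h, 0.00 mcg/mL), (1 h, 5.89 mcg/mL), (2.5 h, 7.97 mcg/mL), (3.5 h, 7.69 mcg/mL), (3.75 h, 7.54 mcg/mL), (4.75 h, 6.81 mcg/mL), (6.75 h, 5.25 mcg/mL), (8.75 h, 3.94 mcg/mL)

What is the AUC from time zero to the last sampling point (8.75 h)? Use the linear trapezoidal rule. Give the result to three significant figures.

Trapezoidal AUC_0→8.75:
  [0→1]: (0.00+5.89)/2 × 1 = 2.945
  [1→2.5]: (5.89+7.97)/2 × 1.5 = 10.395
  [2.5→3.5]: (7.97+7.69)/2 × 1 = 7.83
  [3.5→3.75]: (7.69+7.54)/2 × 0.25 = 1.90375
  [3.75→4.75]: (7.54+6.81)/2 × 1 = 7.175
  [4.75→6.75]: (6.81+5.25)/2 × 2 = 12.06
  [6.75→8.75]: (5.25+3.94)/2 × 2 = 9.19
  Sum = 51.49875 mcg/mL·h

AUC = 51.5 mcg/mL·h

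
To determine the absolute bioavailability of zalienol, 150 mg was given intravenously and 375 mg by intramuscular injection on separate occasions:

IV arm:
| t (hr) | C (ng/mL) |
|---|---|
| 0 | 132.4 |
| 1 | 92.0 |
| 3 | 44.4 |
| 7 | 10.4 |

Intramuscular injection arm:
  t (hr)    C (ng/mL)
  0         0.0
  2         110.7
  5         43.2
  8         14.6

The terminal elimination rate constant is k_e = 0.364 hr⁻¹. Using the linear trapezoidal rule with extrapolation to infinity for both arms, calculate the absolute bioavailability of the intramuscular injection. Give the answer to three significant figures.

F = 0.484

Trapezoidal AUC_0→7 (IV):
  [0→1]: (132.4+92.0)/2 × 1 = 112.2
  [1→3]: (92.0+44.4)/2 × 2 = 136.4
  [3→7]: (44.4+10.4)/2 × 4 = 109.6
  Sum = 358.2 ng/mL·hr
IV tail: 10.4/0.364 = 28.571; AUC_iv,0→∞ = 358.2 + 28.571 = 386.771 ng/mL·hr
Trapezoidal AUC_0→8 (intramuscular injection):
  [0→2]: (0.0+110.7)/2 × 2 = 110.7
  [2→5]: (110.7+43.2)/2 × 3 = 230.85
  [5→8]: (43.2+14.6)/2 × 3 = 86.7
  Sum = 428.25 ng/mL·hr
intramuscular injection tail: 14.6/0.364 = 40.110; AUC_ev,0→∞ = 428.25 + 40.110 = 468.36 ng/mL·hr
F = (AUC_ev/D_ev)/(AUC_iv/D_iv) = (468.36/375)/(386.771/150) = 1.24896/2.57847 = 0.4844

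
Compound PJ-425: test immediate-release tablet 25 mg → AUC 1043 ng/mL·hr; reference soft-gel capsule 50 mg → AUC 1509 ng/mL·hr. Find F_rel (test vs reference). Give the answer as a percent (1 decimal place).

F_rel = (AUC_test/D_test) / (AUC_ref/D_ref)
      = (1043/25) / (1509/50)
      = 41.72 / 30.18 = 1.3824 = 138.24%

F_rel = 138.2%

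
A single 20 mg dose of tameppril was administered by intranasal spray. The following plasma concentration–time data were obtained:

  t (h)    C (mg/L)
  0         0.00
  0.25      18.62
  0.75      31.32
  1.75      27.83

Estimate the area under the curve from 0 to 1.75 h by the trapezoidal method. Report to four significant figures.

Trapezoidal AUC_0→1.75:
  [0→0.25]: (0.00+18.62)/2 × 0.25 = 2.3275
  [0.25→0.75]: (18.62+31.32)/2 × 0.5 = 12.485
  [0.75→1.75]: (31.32+27.83)/2 × 1 = 29.575
  Sum = 44.3875 mg/L·h

AUC = 44.39 mg/L·h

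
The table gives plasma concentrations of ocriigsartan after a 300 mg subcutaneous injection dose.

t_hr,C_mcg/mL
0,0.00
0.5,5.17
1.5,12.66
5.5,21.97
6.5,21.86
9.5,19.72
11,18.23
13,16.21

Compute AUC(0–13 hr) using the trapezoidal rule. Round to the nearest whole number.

Trapezoidal AUC_0→13:
  [0→0.5]: (0.00+5.17)/2 × 0.5 = 1.2925
  [0.5→1.5]: (5.17+12.66)/2 × 1 = 8.915
  [1.5→5.5]: (12.66+21.97)/2 × 4 = 69.26
  [5.5→6.5]: (21.97+21.86)/2 × 1 = 21.915
  [6.5→9.5]: (21.86+19.72)/2 × 3 = 62.37
  [9.5→11]: (19.72+18.23)/2 × 1.5 = 28.4625
  [11→13]: (18.23+16.21)/2 × 2 = 34.44
  Sum = 226.655 mcg/mL·hr

AUC = 227 mcg/mL·hr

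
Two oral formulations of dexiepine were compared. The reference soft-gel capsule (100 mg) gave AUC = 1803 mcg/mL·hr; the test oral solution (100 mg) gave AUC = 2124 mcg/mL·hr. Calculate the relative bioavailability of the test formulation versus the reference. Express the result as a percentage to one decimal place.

F_rel = (AUC_test/D_test) / (AUC_ref/D_ref)
      = (2124/100) / (1803/100)
      = 21.24 / 18.03 = 1.1780 = 117.80%

F_rel = 117.8%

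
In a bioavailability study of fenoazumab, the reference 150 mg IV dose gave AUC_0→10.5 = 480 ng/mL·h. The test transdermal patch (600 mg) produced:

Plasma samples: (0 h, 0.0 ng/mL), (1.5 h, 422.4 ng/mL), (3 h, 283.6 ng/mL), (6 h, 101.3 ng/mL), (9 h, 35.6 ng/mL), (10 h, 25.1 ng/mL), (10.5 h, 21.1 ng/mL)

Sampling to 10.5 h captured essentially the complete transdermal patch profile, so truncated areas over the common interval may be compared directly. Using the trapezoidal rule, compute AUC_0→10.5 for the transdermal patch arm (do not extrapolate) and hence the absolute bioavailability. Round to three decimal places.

Trapezoidal AUC_0→10.5 (transdermal patch):
  [0→1.5]: (0.0+422.4)/2 × 1.5 = 316.8
  [1.5→3]: (422.4+283.6)/2 × 1.5 = 529.5
  [3→6]: (283.6+101.3)/2 × 3 = 577.35
  [6→9]: (101.3+35.6)/2 × 3 = 205.35
  [9→10]: (35.6+25.1)/2 × 1 = 30.35
  [10→10.5]: (25.1+21.1)/2 × 0.5 = 11.55
  Sum = 1670.9 ng/mL·h
F = (AUC_ev/D_ev)/(AUC_iv/D_iv) = (1670.9/600)/(480/150) = 2.78483/3.2 = 0.8703

F = 0.870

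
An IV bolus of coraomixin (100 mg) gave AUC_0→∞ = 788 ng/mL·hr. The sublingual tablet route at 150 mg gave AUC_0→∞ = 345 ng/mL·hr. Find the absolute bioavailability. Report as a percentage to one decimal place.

F = (AUC_ev / D_ev) / (AUC_iv / D_iv)
  = (345/150) / (788/100)
  = 2.3 / 7.88 = 0.2919
  = 29.19%

F = 29.2%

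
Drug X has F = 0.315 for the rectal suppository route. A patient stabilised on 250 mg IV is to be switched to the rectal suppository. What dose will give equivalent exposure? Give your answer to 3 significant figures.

For equal systemic exposure: F × D_ev = D_iv
D_ev = D_iv / F = 250 / 0.315 = 793.651 mg

D_rectal = 794 mg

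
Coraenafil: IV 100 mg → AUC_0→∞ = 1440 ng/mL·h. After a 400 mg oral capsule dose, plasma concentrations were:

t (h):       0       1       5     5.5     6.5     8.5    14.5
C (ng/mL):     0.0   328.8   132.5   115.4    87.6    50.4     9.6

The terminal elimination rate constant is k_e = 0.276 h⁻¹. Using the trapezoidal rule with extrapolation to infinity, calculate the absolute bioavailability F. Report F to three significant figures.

Trapezoidal AUC_0→14.5 (oral capsule):
  [0→1]: (0.0+328.8)/2 × 1 = 164.4
  [1→5]: (328.8+132.5)/2 × 4 = 922.6
  [5→5.5]: (132.5+115.4)/2 × 0.5 = 61.975
  [5.5→6.5]: (115.4+87.6)/2 × 1 = 101.5
  [6.5→8.5]: (87.6+50.4)/2 × 2 = 138.0
  [8.5→14.5]: (50.4+9.6)/2 × 6 = 180.0
  Sum = 1568.475 ng/mL·h
Tail: C_last/k_e = 9.6/0.276 = 34.783
AUC_0→∞ (oral capsule) = 1568.475 + 34.783 = 1603.258 ng/mL·h
F = (AUC_ev/D_ev)/(AUC_iv/D_iv) = (1603.258/400)/(1440/100) = 4.008145/14.4 = 0.2783

F = 0.278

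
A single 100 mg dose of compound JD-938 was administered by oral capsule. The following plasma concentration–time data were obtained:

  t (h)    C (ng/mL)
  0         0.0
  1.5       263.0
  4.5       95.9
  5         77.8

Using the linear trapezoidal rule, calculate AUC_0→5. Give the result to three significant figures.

Trapezoidal AUC_0→5:
  [0→1.5]: (0.0+263.0)/2 × 1.5 = 197.25
  [1.5→4.5]: (263.0+95.9)/2 × 3 = 538.35
  [4.5→5]: (95.9+77.8)/2 × 0.5 = 43.425
  Sum = 779.025 ng/mL·h

AUC = 779 ng/mL·h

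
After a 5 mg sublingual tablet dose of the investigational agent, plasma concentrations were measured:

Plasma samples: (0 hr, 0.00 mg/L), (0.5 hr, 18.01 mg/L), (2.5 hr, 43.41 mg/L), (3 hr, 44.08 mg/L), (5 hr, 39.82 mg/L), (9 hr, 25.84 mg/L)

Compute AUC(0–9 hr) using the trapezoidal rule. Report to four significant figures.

Trapezoidal AUC_0→9:
  [0→0.5]: (0.00+18.01)/2 × 0.5 = 4.5025
  [0.5→2.5]: (18.01+43.41)/2 × 2 = 61.42
  [2.5→3]: (43.41+44.08)/2 × 0.5 = 21.8725
  [3→5]: (44.08+39.82)/2 × 2 = 83.9
  [5→9]: (39.82+25.84)/2 × 4 = 131.32
  Sum = 303.015 mg/L·hr

AUC = 303.0 mg/L·hr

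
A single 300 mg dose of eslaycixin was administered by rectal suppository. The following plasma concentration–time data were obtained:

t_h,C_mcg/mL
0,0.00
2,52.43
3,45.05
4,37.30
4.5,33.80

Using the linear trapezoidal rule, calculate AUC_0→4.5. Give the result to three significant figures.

AUC = 160 mcg/mL·h

Trapezoidal AUC_0→4.5:
  [0→2]: (0.00+52.43)/2 × 2 = 52.43
  [2→3]: (52.43+45.05)/2 × 1 = 48.74
  [3→4]: (45.05+37.30)/2 × 1 = 41.175
  [4→4.5]: (37.30+33.80)/2 × 0.5 = 17.775
  Sum = 160.12 mcg/mL·h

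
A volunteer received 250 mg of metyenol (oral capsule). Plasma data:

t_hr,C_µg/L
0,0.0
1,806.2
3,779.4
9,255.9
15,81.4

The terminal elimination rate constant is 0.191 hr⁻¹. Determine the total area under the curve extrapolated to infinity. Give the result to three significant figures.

AUC = 6530 µg/L·hr

Trapezoidal AUC_0→15:
  [0→1]: (0.0+806.2)/2 × 1 = 403.1
  [1→3]: (806.2+779.4)/2 × 2 = 1585.6
  [3→9]: (779.4+255.9)/2 × 6 = 3105.9
  [9→15]: (255.9+81.4)/2 × 6 = 1011.9
  Sum = 6106.5 µg/L·hr
Extrapolated tail: C_last / k_e = 81.4 / 0.191 = 426.178
AUC_0→∞ = 6106.5 + 426.178 = 6532.678 µg/L·hr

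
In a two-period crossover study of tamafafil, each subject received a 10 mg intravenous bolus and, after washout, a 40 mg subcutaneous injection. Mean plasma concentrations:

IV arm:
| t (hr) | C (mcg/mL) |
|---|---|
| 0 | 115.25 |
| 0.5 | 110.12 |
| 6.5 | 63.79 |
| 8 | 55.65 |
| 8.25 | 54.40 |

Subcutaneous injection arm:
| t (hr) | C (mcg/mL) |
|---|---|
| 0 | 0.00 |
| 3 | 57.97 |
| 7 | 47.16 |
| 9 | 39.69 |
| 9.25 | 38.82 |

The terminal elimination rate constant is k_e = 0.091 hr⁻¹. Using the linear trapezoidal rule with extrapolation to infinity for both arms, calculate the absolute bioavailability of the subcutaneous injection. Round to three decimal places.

Trapezoidal AUC_0→8.25 (IV):
  [0→0.5]: (115.25+110.12)/2 × 0.5 = 56.3425
  [0.5→6.5]: (110.12+63.79)/2 × 6 = 521.73
  [6.5→8]: (63.79+55.65)/2 × 1.5 = 89.58
  [8→8.25]: (55.65+54.40)/2 × 0.25 = 13.75625
  Sum = 681.40875 mcg/mL·hr
IV tail: 54.40/0.091 = 597.802; AUC_iv,0→∞ = 681.40875 + 597.802 = 1279.21075 mcg/mL·hr
Trapezoidal AUC_0→9.25 (subcutaneous injection):
  [0→3]: (0.00+57.97)/2 × 3 = 86.955
  [3→7]: (57.97+47.16)/2 × 4 = 210.26
  [7→9]: (47.16+39.69)/2 × 2 = 86.85
  [9→9.25]: (39.69+38.82)/2 × 0.25 = 9.81375
  Sum = 393.87875 mcg/mL·hr
subcutaneous injection tail: 38.82/0.091 = 426.593; AUC_ev,0→∞ = 393.87875 + 426.593 = 820.47175 mcg/mL·hr
F = (AUC_ev/D_ev)/(AUC_iv/D_iv) = (820.47175/40)/(1279.21075/10) = 20.5118/127.921 = 0.1603

F = 0.160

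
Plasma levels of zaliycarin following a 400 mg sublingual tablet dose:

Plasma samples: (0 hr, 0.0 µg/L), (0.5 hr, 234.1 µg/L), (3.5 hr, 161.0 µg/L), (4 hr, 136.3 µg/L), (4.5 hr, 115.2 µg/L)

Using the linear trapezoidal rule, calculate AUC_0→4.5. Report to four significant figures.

AUC = 788.4 µg/L·hr

Trapezoidal AUC_0→4.5:
  [0→0.5]: (0.0+234.1)/2 × 0.5 = 58.525
  [0.5→3.5]: (234.1+161.0)/2 × 3 = 592.65
  [3.5→4]: (161.0+136.3)/2 × 0.5 = 74.325
  [4→4.5]: (136.3+115.2)/2 × 0.5 = 62.875
  Sum = 788.375 µg/L·hr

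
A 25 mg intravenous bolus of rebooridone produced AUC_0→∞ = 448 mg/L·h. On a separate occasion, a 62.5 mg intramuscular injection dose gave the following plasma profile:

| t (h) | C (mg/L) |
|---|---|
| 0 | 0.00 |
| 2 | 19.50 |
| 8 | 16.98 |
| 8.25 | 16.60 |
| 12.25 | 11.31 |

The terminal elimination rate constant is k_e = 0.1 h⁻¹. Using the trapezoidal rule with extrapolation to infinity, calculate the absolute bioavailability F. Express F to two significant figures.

F = 0.27

Trapezoidal AUC_0→12.25 (intramuscular injection):
  [0→2]: (0.00+19.50)/2 × 2 = 19.5
  [2→8]: (19.50+16.98)/2 × 6 = 109.44
  [8→8.25]: (16.98+16.60)/2 × 0.25 = 4.1975
  [8.25→12.25]: (16.60+11.31)/2 × 4 = 55.82
  Sum = 188.9575 mg/L·h
Tail: C_last/k_e = 11.31/0.1 = 113.100
AUC_0→∞ (intramuscular injection) = 188.9575 + 113.100 = 302.0575 mg/L·h
F = (AUC_ev/D_ev)/(AUC_iv/D_iv) = (302.0575/62.5)/(448/25) = 4.83292/17.92 = 0.2697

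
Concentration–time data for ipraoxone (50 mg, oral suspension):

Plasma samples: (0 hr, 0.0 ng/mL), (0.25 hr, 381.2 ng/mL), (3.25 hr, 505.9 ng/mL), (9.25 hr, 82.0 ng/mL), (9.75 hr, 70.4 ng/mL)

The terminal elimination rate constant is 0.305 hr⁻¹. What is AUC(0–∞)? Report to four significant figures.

AUC = 3411 ng/mL·hr

Trapezoidal AUC_0→9.75:
  [0→0.25]: (0.0+381.2)/2 × 0.25 = 47.65
  [0.25→3.25]: (381.2+505.9)/2 × 3 = 1330.65
  [3.25→9.25]: (505.9+82.0)/2 × 6 = 1763.7
  [9.25→9.75]: (82.0+70.4)/2 × 0.5 = 38.1
  Sum = 3180.1 ng/mL·hr
Extrapolated tail: C_last / k_e = 70.4 / 0.305 = 230.820
AUC_0→∞ = 3180.1 + 230.820 = 3410.92 ng/mL·hr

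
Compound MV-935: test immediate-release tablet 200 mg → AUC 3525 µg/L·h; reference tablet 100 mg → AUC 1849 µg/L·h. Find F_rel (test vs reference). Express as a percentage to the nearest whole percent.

F_rel = (AUC_test/D_test) / (AUC_ref/D_ref)
      = (3525/200) / (1849/100)
      = 17.625 / 18.49 = 0.9532 = 95.32%

F_rel = 95%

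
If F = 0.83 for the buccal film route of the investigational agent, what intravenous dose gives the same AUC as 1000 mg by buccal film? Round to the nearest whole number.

D_iv = 830 mg

Systemic exposure from an extravascular dose = F × D_ev, so the equivalent IV dose is F × D_ev.
D_iv = F × D_ev = 0.83 × 1000 = 830 mg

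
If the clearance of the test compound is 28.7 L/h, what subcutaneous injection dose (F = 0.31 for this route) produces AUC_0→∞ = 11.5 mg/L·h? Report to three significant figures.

Dose = 1060 mg

Dose = CL × AUC_0→∞ / F
     = 28.7 × 11.5 / 0.31 = 1064.68 mg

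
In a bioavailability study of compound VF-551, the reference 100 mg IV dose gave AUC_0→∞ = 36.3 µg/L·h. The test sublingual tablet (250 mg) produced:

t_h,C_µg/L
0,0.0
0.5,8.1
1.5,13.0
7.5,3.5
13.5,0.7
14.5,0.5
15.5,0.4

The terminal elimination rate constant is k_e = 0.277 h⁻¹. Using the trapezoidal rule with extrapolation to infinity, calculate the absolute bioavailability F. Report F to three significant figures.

F = 0.850

Trapezoidal AUC_0→15.5 (sublingual tablet):
  [0→0.5]: (0.0+8.1)/2 × 0.5 = 2.025
  [0.5→1.5]: (8.1+13.0)/2 × 1 = 10.55
  [1.5→7.5]: (13.0+3.5)/2 × 6 = 49.5
  [7.5→13.5]: (3.5+0.7)/2 × 6 = 12.6
  [13.5→14.5]: (0.7+0.5)/2 × 1 = 0.6
  [14.5→15.5]: (0.5+0.4)/2 × 1 = 0.45
  Sum = 75.725 µg/L·h
Tail: C_last/k_e = 0.4/0.277 = 1.444
AUC_0→∞ (sublingual tablet) = 75.725 + 1.444 = 77.169 µg/L·h
F = (AUC_ev/D_ev)/(AUC_iv/D_iv) = (77.169/250)/(36.3/100) = 0.308676/0.363 = 0.8503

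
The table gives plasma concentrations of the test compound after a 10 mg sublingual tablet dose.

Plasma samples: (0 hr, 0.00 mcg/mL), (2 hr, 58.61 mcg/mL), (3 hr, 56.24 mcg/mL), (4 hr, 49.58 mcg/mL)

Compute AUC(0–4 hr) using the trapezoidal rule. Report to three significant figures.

AUC = 169 mcg/mL·hr

Trapezoidal AUC_0→4:
  [0→2]: (0.00+58.61)/2 × 2 = 58.61
  [2→3]: (58.61+56.24)/2 × 1 = 57.425
  [3→4]: (56.24+49.58)/2 × 1 = 52.91
  Sum = 168.945 mcg/mL·hr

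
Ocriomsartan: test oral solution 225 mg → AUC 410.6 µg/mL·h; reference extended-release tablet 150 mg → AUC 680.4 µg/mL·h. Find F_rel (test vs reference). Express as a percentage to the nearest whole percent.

F_rel = (AUC_test/D_test) / (AUC_ref/D_ref)
      = (410.6/225) / (680.4/150)
      = 1.82489 / 4.536 = 0.4023 = 40.23%

F_rel = 40%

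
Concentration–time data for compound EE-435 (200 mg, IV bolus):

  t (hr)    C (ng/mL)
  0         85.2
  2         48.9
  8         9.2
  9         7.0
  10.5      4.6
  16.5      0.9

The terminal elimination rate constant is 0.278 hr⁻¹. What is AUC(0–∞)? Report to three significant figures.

Trapezoidal AUC_0→16.5:
  [0→2]: (85.2+48.9)/2 × 2 = 134.1
  [2→8]: (48.9+9.2)/2 × 6 = 174.3
  [8→9]: (9.2+7.0)/2 × 1 = 8.1
  [9→10.5]: (7.0+4.6)/2 × 1.5 = 8.7
  [10.5→16.5]: (4.6+0.9)/2 × 6 = 16.5
  Sum = 341.7 ng/mL·hr
Extrapolated tail: C_last / k_e = 0.9 / 0.278 = 3.237
AUC_0→∞ = 341.7 + 3.237 = 344.937 ng/mL·hr

AUC = 345 ng/mL·hr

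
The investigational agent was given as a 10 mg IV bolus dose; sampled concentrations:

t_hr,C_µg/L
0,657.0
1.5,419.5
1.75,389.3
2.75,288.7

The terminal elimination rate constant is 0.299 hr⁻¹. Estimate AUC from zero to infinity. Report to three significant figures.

AUC = 2210 µg/L·hr

Trapezoidal AUC_0→2.75:
  [0→1.5]: (657.0+419.5)/2 × 1.5 = 807.375
  [1.5→1.75]: (419.5+389.3)/2 × 0.25 = 101.1
  [1.75→2.75]: (389.3+288.7)/2 × 1 = 339.0
  Sum = 1247.475 µg/L·hr
Extrapolated tail: C_last / k_e = 288.7 / 0.299 = 965.552
AUC_0→∞ = 1247.475 + 965.552 = 2213.027 µg/L·hr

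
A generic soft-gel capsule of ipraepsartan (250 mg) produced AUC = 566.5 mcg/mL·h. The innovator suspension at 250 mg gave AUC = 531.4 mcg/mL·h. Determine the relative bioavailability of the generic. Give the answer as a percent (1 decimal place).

F_rel = 106.6%

F_rel = (AUC_test/D_test) / (AUC_ref/D_ref)
      = (566.5/250) / (531.4/250)
      = 2.266 / 2.1256 = 1.0661 = 106.61%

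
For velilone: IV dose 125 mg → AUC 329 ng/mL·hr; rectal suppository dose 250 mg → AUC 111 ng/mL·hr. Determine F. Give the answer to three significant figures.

F = (AUC_ev / D_ev) / (AUC_iv / D_iv)
  = (111/250) / (329/125)
  = 0.444 / 2.632 = 0.1687

F = 0.169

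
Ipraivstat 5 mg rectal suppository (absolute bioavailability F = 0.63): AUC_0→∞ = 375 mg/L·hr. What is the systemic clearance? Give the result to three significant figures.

CL = 0.00840 L/hr

CL = F × Dose / AUC_0→∞
   = 0.63 × 5 / 375 = 0.0084 L/hr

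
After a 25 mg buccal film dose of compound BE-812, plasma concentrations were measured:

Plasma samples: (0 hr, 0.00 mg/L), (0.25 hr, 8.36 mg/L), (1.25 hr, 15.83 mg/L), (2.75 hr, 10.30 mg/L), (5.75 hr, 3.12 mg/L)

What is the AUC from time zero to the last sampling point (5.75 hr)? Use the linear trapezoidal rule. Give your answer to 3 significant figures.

Trapezoidal AUC_0→5.75:
  [0→0.25]: (0.00+8.36)/2 × 0.25 = 1.045
  [0.25→1.25]: (8.36+15.83)/2 × 1 = 12.095
  [1.25→2.75]: (15.83+10.30)/2 × 1.5 = 19.5975
  [2.75→5.75]: (10.30+3.12)/2 × 3 = 20.13
  Sum = 52.8675 mg/L·hr

AUC = 52.9 mg/L·hr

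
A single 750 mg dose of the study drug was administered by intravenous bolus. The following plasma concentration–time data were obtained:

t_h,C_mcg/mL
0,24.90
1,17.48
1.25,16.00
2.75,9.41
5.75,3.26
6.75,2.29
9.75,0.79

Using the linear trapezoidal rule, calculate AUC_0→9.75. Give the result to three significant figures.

Trapezoidal AUC_0→9.75:
  [0→1]: (24.90+17.48)/2 × 1 = 21.19
  [1→1.25]: (17.48+16.00)/2 × 0.25 = 4.185
  [1.25→2.75]: (16.00+9.41)/2 × 1.5 = 19.0575
  [2.75→5.75]: (9.41+3.26)/2 × 3 = 19.005
  [5.75→6.75]: (3.26+2.29)/2 × 1 = 2.775
  [6.75→9.75]: (2.29+0.79)/2 × 3 = 4.62
  Sum = 70.8325 mcg/mL·h

AUC = 70.8 mcg/mL·h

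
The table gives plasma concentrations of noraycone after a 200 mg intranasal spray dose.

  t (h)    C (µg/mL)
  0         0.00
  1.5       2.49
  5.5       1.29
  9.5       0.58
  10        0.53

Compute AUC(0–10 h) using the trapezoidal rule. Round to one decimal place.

AUC = 13.4 µg/mL·h

Trapezoidal AUC_0→10:
  [0→1.5]: (0.00+2.49)/2 × 1.5 = 1.8675
  [1.5→5.5]: (2.49+1.29)/2 × 4 = 7.56
  [5.5→9.5]: (1.29+0.58)/2 × 4 = 3.74
  [9.5→10]: (0.58+0.53)/2 × 0.5 = 0.2775
  Sum = 13.445 µg/mL·h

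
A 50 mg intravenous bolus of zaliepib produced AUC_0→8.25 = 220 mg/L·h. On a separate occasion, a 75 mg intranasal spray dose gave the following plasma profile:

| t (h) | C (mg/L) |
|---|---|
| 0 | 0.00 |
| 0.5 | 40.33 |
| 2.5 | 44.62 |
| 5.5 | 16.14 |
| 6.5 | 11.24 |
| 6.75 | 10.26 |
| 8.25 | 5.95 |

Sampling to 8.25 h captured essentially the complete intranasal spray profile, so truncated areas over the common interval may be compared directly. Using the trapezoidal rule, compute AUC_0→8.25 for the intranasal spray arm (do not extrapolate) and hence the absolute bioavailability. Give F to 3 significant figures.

F = 0.651

Trapezoidal AUC_0→8.25 (intranasal spray):
  [0→0.5]: (0.00+40.33)/2 × 0.5 = 10.0825
  [0.5→2.5]: (40.33+44.62)/2 × 2 = 84.95
  [2.5→5.5]: (44.62+16.14)/2 × 3 = 91.14
  [5.5→6.5]: (16.14+11.24)/2 × 1 = 13.69
  [6.5→6.75]: (11.24+10.26)/2 × 0.25 = 2.6875
  [6.75→8.25]: (10.26+5.95)/2 × 1.5 = 12.1575
  Sum = 214.7075 mg/L·h
F = (AUC_ev/D_ev)/(AUC_iv/D_iv) = (214.7075/75)/(220/50) = 2.86277/4.4 = 0.6506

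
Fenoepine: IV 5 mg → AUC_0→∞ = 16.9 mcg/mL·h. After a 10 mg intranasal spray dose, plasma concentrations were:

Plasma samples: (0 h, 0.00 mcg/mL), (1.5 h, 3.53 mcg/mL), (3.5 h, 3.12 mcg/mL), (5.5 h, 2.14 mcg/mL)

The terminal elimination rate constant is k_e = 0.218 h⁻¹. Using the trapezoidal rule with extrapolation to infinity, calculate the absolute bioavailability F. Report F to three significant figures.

F = 0.721

Trapezoidal AUC_0→5.5 (intranasal spray):
  [0→1.5]: (0.00+3.53)/2 × 1.5 = 2.6475
  [1.5→3.5]: (3.53+3.12)/2 × 2 = 6.65
  [3.5→5.5]: (3.12+2.14)/2 × 2 = 5.26
  Sum = 14.5575 mcg/mL·h
Tail: C_last/k_e = 2.14/0.218 = 9.817
AUC_0→∞ (intranasal spray) = 14.5575 + 9.817 = 24.3745 mcg/mL·h
F = (AUC_ev/D_ev)/(AUC_iv/D_iv) = (24.3745/10)/(16.9/5) = 2.43745/3.38 = 0.7211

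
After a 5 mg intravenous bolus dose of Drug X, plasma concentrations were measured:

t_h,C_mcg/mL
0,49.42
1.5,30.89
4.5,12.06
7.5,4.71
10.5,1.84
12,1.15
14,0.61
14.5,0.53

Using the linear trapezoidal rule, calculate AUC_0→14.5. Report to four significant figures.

Trapezoidal AUC_0→14.5:
  [0→1.5]: (49.42+30.89)/2 × 1.5 = 60.2325
  [1.5→4.5]: (30.89+12.06)/2 × 3 = 64.425
  [4.5→7.5]: (12.06+4.71)/2 × 3 = 25.155
  [7.5→10.5]: (4.71+1.84)/2 × 3 = 9.825
  [10.5→12]: (1.84+1.15)/2 × 1.5 = 2.2425
  [12→14]: (1.15+0.61)/2 × 2 = 1.76
  [14→14.5]: (0.61+0.53)/2 × 0.5 = 0.285
  Sum = 163.925 mcg/mL·h

AUC = 163.9 mcg/mL·h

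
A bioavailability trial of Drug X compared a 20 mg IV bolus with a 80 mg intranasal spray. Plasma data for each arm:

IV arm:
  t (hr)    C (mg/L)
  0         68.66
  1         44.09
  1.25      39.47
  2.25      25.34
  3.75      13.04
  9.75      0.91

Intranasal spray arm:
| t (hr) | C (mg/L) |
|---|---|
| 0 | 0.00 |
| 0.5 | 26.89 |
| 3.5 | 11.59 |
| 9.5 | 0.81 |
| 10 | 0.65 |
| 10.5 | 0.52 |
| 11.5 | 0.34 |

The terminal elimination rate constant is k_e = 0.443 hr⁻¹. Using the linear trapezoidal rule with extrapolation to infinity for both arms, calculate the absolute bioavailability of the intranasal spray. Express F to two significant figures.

F = 0.15

Trapezoidal AUC_0→9.75 (IV):
  [0→1]: (68.66+44.09)/2 × 1 = 56.375
  [1→1.25]: (44.09+39.47)/2 × 0.25 = 10.445
  [1.25→2.25]: (39.47+25.34)/2 × 1 = 32.405
  [2.25→3.75]: (25.34+13.04)/2 × 1.5 = 28.785
  [3.75→9.75]: (13.04+0.91)/2 × 6 = 41.85
  Sum = 169.86 mg/L·hr
IV tail: 0.91/0.443 = 2.054; AUC_iv,0→∞ = 169.86 + 2.054 = 171.914 mg/L·hr
Trapezoidal AUC_0→11.5 (intranasal spray):
  [0→0.5]: (0.00+26.89)/2 × 0.5 = 6.7225
  [0.5→3.5]: (26.89+11.59)/2 × 3 = 57.72
  [3.5→9.5]: (11.59+0.81)/2 × 6 = 37.2
  [9.5→10]: (0.81+0.65)/2 × 0.5 = 0.365
  [10→10.5]: (0.65+0.52)/2 × 0.5 = 0.2925
  [10.5→11.5]: (0.52+0.34)/2 × 1 = 0.43
  Sum = 102.73 mg/L·hr
intranasal spray tail: 0.34/0.443 = 0.767; AUC_ev,0→∞ = 102.73 + 0.767 = 103.497 mg/L·hr
F = (AUC_ev/D_ev)/(AUC_iv/D_iv) = (103.497/80)/(171.914/20) = 1.2937125/8.5957 = 0.1505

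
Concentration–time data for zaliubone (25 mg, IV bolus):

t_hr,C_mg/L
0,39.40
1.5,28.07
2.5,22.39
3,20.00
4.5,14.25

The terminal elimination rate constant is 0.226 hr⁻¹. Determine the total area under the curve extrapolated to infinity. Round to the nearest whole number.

Trapezoidal AUC_0→4.5:
  [0→1.5]: (39.40+28.07)/2 × 1.5 = 50.6025
  [1.5→2.5]: (28.07+22.39)/2 × 1 = 25.23
  [2.5→3]: (22.39+20.00)/2 × 0.5 = 10.5975
  [3→4.5]: (20.00+14.25)/2 × 1.5 = 25.6875
  Sum = 112.1175 mg/L·hr
Extrapolated tail: C_last / k_e = 14.25 / 0.226 = 63.053
AUC_0→∞ = 112.1175 + 63.053 = 175.1705 mg/L·hr

AUC = 175 mg/L·hr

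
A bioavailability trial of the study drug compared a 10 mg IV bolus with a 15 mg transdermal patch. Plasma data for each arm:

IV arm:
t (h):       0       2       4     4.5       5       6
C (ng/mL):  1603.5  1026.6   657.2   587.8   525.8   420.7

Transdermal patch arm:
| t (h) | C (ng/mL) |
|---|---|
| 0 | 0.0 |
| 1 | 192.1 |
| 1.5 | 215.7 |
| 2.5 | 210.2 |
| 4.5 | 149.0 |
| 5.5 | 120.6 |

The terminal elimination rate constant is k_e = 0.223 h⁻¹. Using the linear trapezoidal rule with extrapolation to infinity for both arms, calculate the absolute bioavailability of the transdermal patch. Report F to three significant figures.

Trapezoidal AUC_0→6 (IV):
  [0→2]: (1603.5+1026.6)/2 × 2 = 2630.1
  [2→4]: (1026.6+657.2)/2 × 2 = 1683.8
  [4→4.5]: (657.2+587.8)/2 × 0.5 = 311.25
  [4.5→5]: (587.8+525.8)/2 × 0.5 = 278.4
  [5→6]: (525.8+420.7)/2 × 1 = 473.25
  Sum = 5376.8 ng/mL·h
IV tail: 420.7/0.223 = 1886.547; AUC_iv,0→∞ = 5376.8 + 1886.547 = 7263.347 ng/mL·h
Trapezoidal AUC_0→5.5 (transdermal patch):
  [0→1]: (0.0+192.1)/2 × 1 = 96.05
  [1→1.5]: (192.1+215.7)/2 × 0.5 = 101.95
  [1.5→2.5]: (215.7+210.2)/2 × 1 = 212.95
  [2.5→4.5]: (210.2+149.0)/2 × 2 = 359.2
  [4.5→5.5]: (149.0+120.6)/2 × 1 = 134.8
  Sum = 904.95 ng/mL·h
transdermal patch tail: 120.6/0.223 = 540.807; AUC_ev,0→∞ = 904.95 + 540.807 = 1445.757 ng/mL·h
F = (AUC_ev/D_ev)/(AUC_iv/D_iv) = (1445.757/15)/(7263.347/10) = 96.3838/726.3347 = 0.1327

F = 0.133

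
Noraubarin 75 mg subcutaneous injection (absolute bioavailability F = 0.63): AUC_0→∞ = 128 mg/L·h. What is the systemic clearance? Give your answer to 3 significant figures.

CL = 0.369 L/h

CL = F × Dose / AUC_0→∞
   = 0.63 × 75 / 128 = 0.369141 L/h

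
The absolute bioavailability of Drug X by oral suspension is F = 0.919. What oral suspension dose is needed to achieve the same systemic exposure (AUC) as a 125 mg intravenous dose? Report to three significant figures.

D_oral = 136 mg

For equal systemic exposure: F × D_ev = D_iv
D_ev = D_iv / F = 125 / 0.919 = 136.017 mg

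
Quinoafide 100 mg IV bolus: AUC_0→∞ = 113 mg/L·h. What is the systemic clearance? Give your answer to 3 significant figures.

CL = 0.885 L/h

CL = Dose_iv / AUC_0→∞
   = 100 / 113 = 0.884956 L/h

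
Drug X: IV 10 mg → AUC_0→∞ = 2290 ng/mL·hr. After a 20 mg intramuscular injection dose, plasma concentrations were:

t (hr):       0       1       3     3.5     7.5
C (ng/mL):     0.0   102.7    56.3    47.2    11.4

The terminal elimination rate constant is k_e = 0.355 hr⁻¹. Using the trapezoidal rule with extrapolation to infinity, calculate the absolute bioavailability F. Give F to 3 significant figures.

Trapezoidal AUC_0→7.5 (intramuscular injection):
  [0→1]: (0.0+102.7)/2 × 1 = 51.35
  [1→3]: (102.7+56.3)/2 × 2 = 159.0
  [3→3.5]: (56.3+47.2)/2 × 0.5 = 25.875
  [3.5→7.5]: (47.2+11.4)/2 × 4 = 117.2
  Sum = 353.425 ng/mL·hr
Tail: C_last/k_e = 11.4/0.355 = 32.113
AUC_0→∞ (intramuscular injection) = 353.425 + 32.113 = 385.538 ng/mL·hr
F = (AUC_ev/D_ev)/(AUC_iv/D_iv) = (385.538/20)/(2290/10) = 19.2769/229 = 0.0842

F = 0.0842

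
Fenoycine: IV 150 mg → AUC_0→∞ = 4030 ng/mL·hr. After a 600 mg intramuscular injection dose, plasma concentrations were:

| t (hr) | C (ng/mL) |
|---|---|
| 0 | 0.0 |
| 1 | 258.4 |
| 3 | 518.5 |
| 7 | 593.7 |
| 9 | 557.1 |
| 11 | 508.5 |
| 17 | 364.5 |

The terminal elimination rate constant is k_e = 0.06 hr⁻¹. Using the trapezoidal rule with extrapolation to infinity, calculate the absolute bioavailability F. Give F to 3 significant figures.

Trapezoidal AUC_0→17 (intramuscular injection):
  [0→1]: (0.0+258.4)/2 × 1 = 129.2
  [1→3]: (258.4+518.5)/2 × 2 = 776.9
  [3→7]: (518.5+593.7)/2 × 4 = 2224.4
  [7→9]: (593.7+557.1)/2 × 2 = 1150.8
  [9→11]: (557.1+508.5)/2 × 2 = 1065.6
  [11→17]: (508.5+364.5)/2 × 6 = 2619.0
  Sum = 7965.9 ng/mL·hr
Tail: C_last/k_e = 364.5/0.06 = 6075.000
AUC_0→∞ (intramuscular injection) = 7965.9 + 6075.000 = 14040.9 ng/mL·hr
F = (AUC_ev/D_ev)/(AUC_iv/D_iv) = (14040.9/600)/(4030/150) = 23.4015/26.8667 = 0.8710

F = 0.871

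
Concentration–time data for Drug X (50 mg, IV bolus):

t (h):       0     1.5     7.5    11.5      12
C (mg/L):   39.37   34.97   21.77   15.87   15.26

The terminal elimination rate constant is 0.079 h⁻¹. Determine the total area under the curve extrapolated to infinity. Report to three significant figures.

Trapezoidal AUC_0→12:
  [0→1.5]: (39.37+34.97)/2 × 1.5 = 55.755
  [1.5→7.5]: (34.97+21.77)/2 × 6 = 170.22
  [7.5→11.5]: (21.77+15.87)/2 × 4 = 75.28
  [11.5→12]: (15.87+15.26)/2 × 0.5 = 7.7825
  Sum = 309.0375 mg/L·h
Extrapolated tail: C_last / k_e = 15.26 / 0.079 = 193.165
AUC_0→∞ = 309.0375 + 193.165 = 502.2025 mg/L·h

AUC = 502 mg/L·h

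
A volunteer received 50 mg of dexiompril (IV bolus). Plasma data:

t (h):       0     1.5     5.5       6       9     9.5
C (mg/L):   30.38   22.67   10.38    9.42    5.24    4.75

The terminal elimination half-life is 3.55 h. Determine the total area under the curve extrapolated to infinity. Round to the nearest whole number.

Trapezoidal AUC_0→9.5:
  [0→1.5]: (30.38+22.67)/2 × 1.5 = 39.7875
  [1.5→5.5]: (22.67+10.38)/2 × 4 = 66.1
  [5.5→6]: (10.38+9.42)/2 × 0.5 = 4.95
  [6→9]: (9.42+5.24)/2 × 3 = 21.99
  [9→9.5]: (5.24+4.75)/2 × 0.5 = 2.4975
  Sum = 135.325 mg/L·h
k_e = ln2 / t½ = 0.693147 / 3.55 = 0.1953 h^-1
Extrapolated tail: C_last / k_e = 4.75 / 0.1953 = 24.322
AUC_0→∞ = 135.325 + 24.322 = 159.647 mg/L·h

AUC = 160 mg/L·h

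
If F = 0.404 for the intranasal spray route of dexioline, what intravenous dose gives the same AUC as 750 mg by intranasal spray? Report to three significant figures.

D_iv = 303 mg

Systemic exposure from an extravascular dose = F × D_ev, so the equivalent IV dose is F × D_ev.
D_iv = F × D_ev = 0.404 × 750 = 303 mg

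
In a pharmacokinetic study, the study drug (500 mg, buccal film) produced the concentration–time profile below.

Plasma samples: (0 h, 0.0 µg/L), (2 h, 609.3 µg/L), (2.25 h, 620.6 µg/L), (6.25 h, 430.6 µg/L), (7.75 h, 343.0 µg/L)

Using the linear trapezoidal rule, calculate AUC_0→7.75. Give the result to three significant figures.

Trapezoidal AUC_0→7.75:
  [0→2]: (0.0+609.3)/2 × 2 = 609.3
  [2→2.25]: (609.3+620.6)/2 × 0.25 = 153.7375
  [2.25→6.25]: (620.6+430.6)/2 × 4 = 2102.4
  [6.25→7.75]: (430.6+343.0)/2 × 1.5 = 580.2
  Sum = 3445.6375 µg/L·h

AUC = 3450 µg/L·h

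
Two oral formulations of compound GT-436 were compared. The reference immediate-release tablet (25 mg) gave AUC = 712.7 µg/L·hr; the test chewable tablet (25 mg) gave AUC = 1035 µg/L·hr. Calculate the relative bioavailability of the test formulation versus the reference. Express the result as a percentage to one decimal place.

F_rel = 145.2%

F_rel = (AUC_test/D_test) / (AUC_ref/D_ref)
      = (1035/25) / (712.7/25)
      = 41.4 / 28.508 = 1.4522 = 145.22%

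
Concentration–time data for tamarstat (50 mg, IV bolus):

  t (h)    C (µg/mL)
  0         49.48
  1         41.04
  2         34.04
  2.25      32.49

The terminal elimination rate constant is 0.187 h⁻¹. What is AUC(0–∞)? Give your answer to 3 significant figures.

AUC = 265 µg/mL·h

Trapezoidal AUC_0→2.25:
  [0→1]: (49.48+41.04)/2 × 1 = 45.26
  [1→2]: (41.04+34.04)/2 × 1 = 37.54
  [2→2.25]: (34.04+32.49)/2 × 0.25 = 8.31625
  Sum = 91.11625 µg/mL·h
Extrapolated tail: C_last / k_e = 32.49 / 0.187 = 173.743
AUC_0→∞ = 91.11625 + 173.743 = 264.85925 µg/mL·h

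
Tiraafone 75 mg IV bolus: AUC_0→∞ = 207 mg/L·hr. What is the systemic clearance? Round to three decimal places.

CL = 0.362 L/hr

CL = Dose_iv / AUC_0→∞
   = 75 / 207 = 0.362319 L/hr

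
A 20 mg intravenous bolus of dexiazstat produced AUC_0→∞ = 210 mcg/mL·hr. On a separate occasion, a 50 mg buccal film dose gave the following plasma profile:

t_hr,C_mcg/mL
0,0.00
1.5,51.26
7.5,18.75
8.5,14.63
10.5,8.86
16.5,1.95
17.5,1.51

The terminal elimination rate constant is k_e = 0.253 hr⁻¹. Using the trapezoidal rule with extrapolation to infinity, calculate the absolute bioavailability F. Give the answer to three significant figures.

F = 0.626

Trapezoidal AUC_0→17.5 (buccal film):
  [0→1.5]: (0.00+51.26)/2 × 1.5 = 38.445
  [1.5→7.5]: (51.26+18.75)/2 × 6 = 210.03
  [7.5→8.5]: (18.75+14.63)/2 × 1 = 16.69
  [8.5→10.5]: (14.63+8.86)/2 × 2 = 23.49
  [10.5→16.5]: (8.86+1.95)/2 × 6 = 32.43
  [16.5→17.5]: (1.95+1.51)/2 × 1 = 1.73
  Sum = 322.815 mcg/mL·hr
Tail: C_last/k_e = 1.51/0.253 = 5.968
AUC_0→∞ (buccal film) = 322.815 + 5.968 = 328.783 mcg/mL·hr
F = (AUC_ev/D_ev)/(AUC_iv/D_iv) = (328.783/50)/(210/20) = 6.57566/10.5 = 0.6263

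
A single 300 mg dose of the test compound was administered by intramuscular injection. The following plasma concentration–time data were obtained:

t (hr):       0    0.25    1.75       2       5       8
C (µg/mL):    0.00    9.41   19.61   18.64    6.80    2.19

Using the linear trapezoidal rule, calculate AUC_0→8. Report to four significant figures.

Trapezoidal AUC_0→8:
  [0→0.25]: (0.00+9.41)/2 × 0.25 = 1.17625
  [0.25→1.75]: (9.41+19.61)/2 × 1.5 = 21.765
  [1.75→2]: (19.61+18.64)/2 × 0.25 = 4.78125
  [2→5]: (18.64+6.80)/2 × 3 = 38.16
  [5→8]: (6.80+2.19)/2 × 3 = 13.485
  Sum = 79.3675 µg/mL·hr

AUC = 79.37 µg/mL·hr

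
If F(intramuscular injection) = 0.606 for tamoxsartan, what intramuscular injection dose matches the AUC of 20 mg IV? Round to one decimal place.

For equal systemic exposure: F × D_ev = D_iv
D_ev = D_iv / F = 20 / 0.606 = 33.0033 mg

D_intramuscular = 33.0 mg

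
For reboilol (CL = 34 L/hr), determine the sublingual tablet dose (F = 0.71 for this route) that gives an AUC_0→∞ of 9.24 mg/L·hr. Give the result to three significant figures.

Dose = 442 mg

Dose = CL × AUC_0→∞ / F
     = 34 × 9.24 / 0.71 = 442.479 mg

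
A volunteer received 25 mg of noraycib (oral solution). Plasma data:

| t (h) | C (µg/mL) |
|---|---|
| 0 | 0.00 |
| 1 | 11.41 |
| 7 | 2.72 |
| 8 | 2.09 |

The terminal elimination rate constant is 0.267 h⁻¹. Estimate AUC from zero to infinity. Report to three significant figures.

AUC = 58.3 µg/mL·h

Trapezoidal AUC_0→8:
  [0→1]: (0.00+11.41)/2 × 1 = 5.705
  [1→7]: (11.41+2.72)/2 × 6 = 42.39
  [7→8]: (2.72+2.09)/2 × 1 = 2.405
  Sum = 50.5 µg/mL·h
Extrapolated tail: C_last / k_e = 2.09 / 0.267 = 7.828
AUC_0→∞ = 50.5 + 7.828 = 58.328 µg/mL·h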